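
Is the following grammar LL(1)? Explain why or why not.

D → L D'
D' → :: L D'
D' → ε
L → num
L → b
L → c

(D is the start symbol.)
Yes, the grammar is LL(1).

A grammar is LL(1) if for each non-terminal N with multiple productions, the predict sets of those productions are pairwise disjoint, where PREDICT(N → α) = (FIRST(α) \ {ε}) ∪ (FOLLOW(N) if α ⇒* ε).

Relevant sets:
  FOLLOW(D') = { $ }

For D':
  PREDICT(D' → :: L D') = { '::' }
  PREDICT(D' → ε) = { $ }
For L:
  PREDICT(L → num) = { 'num' }
  PREDICT(L → b) = { 'b' }
  PREDICT(L → c) = { 'c' }
D has a single production, so nothing to check there.

All predict sets are disjoint. The grammar IS LL(1).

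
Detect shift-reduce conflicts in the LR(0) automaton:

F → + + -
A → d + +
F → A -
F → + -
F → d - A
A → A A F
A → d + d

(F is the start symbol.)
Augment with F' → F and build the canonical LR(0) collection (I0 = CLOSURE({[F' → . F]}), then GOTO on every symbol after a dot until no new states appear). It has 18 states:
  I0: { [A → . A A F], [A → . d + +], [A → . d + d], [F → . + + -], [F → . + -], [F → . A -], [F → . d - A], [F' → . F] }  — shift
  I1: { [F → + . + -], [F → + . -] }  — shift
  I2: { [A → . A A F], [A → . d + +], [A → . d + d], [A → A . A F], [F → A . -] }  — shift
  I3: { [F' → F .] }  — accept
  I4: { [A → d . + +], [A → d . + d], [F → d . - A] }  — shift
  I5: { [A → d + . +], [A → d + . d] }  — shift
  I6: { [A → . A A F], [A → . d + +], [A → . d + d], [F → d - . A] }  — shift
  I7: { [A → . A A F], [A → . d + +], [A → . d + d], [A → A . A F], [F → d - A .] }  — shift, reduce
  I8: { [A → d . + +], [A → d . + d] }  — shift
  I9: { [A → . A A F], [A → . d + +], [A → . d + d], [A → A . A F], [A → A A . F], [F → . + + -], [F → . + -], [F → . A -], [F → . d - A] }  — shift
  I10: { [A → . A A F], [A → . d + +], [A → . d + d], [A → A . A F], [A → A A . F], [F → . + + -], [F → . + -], [F → . A -], [F → . d - A], [F → A . -] }  — shift
  I11: { [A → A A F .] }  — reduce
  I12: { [F → A - .] }  — reduce
  I13: { [A → d + + .] }  — reduce
  I14: { [A → d + d .] }  — reduce
  I15: { [F → + + . -] }  — shift
  I16: { [F → + - .] }  — reduce
  I17: { [F → + + - .] }  — reduce

I7 contains reduce item [F → d - A .] and shift items [A → . d + +], [A → . d + d] — shift-reduce conflict.

Answer: Yes — I7: [F → d - A .] vs [A → . d + +]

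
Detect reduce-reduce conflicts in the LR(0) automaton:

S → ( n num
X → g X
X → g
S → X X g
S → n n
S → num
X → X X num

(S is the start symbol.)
A reduce-reduce conflict occurs when an LR(0) state has two complete items [A → α .] and [B → β .] — both call for a reduction, and with no lookahead the parser cannot choose between them.

Augment with S' → S and build the canonical LR(0) collection (I0 = CLOSURE({[S' → . S]}), then GOTO on every symbol after a dot until no new states appear). It has 15 states:
  I0: { [S → . ( n num], [S → . X X g], [S → . n n], [S → . num], [S' → . S], [X → . X X num], [X → . g X], [X → . g] }  — shift
  I1: { [S → ( . n num] }  — shift
  I2: { [S' → S .] }  — accept
  I3: { [S → X . X g], [X → . X X num], [X → . g X], [X → . g], [X → X . X num] }  — shift
  I4: { [X → . X X num], [X → . g X], [X → . g], [X → g . X], [X → g .] }  — shift, reduce
  I5: { [S → n . n] }  — shift
  I6: { [S → num .] }  — reduce
  I7: { [S → n n .] }  — reduce
  I8: { [X → . X X num], [X → . g X], [X → . g], [X → X . X num], [X → g X .] }  — shift, reduce
  I9: { [X → . X X num], [X → . g X], [X → . g], [X → X . X num], [X → X X . num] }  — shift
  I10: { [X → X X num .] }  — reduce
  I11: { [S → X X . g], [X → . X X num], [X → . g X], [X → . g], [X → X . X num], [X → X X . num] }  — shift
  I12: { [S → X X g .], [X → . X X num], [X → . g X], [X → . g], [X → g . X], [X → g .] }  — shift, 2 reduces
  I13: { [S → ( n . num] }  — shift
  I14: { [S → ( n num .] }  — reduce

I12 contains complete items [S → X X g .], [X → g .] — reduce-reduce conflict.

Answer: Yes — I12: [S → X X g .] vs [X → g .]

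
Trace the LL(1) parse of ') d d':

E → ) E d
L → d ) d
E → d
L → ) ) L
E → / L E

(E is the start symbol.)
LL(1) parsing maintains a stack (initially the start symbol over $) and the input. At each step: if the stack top is a terminal, match it against the current input token; if it is a non-terminal N, replace it with the RHS of M[N, lookahead] (the unique production whose predict set contains the lookahead).

Stack is shown with the top on the left.

Stack    Input    Action
------------------------
E $      ) d d $  output E → ) E d
) E d $  ) d d $  match ')'
E d $    d d $    output E → d
d d $    d d $    match 'd'
d $      d $      match 'd'
$        $        accept

The string is accepted.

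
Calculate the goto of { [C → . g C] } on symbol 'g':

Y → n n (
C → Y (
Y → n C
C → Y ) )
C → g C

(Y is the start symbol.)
GOTO(I, 'g') = CLOSURE({ [A → αX.β] : [A → α.Xβ] ∈ I, X = 'g' })

Items with dot before 'g', with the dot advanced:
  [C → . g C] → [C → g . C]
Closure of the advanced items:
  [C → g . C] has the dot before C: add [C → . Y (], [C → . Y ) )], [C → . g C]
  [C → . Y (] has the dot before Y: add [Y → . n n (], [Y → . n C]

GOTO = { [C → . Y (], [C → . Y ) )], [C → . g C], [C → g . C], [Y → . n C], [Y → . n n (] }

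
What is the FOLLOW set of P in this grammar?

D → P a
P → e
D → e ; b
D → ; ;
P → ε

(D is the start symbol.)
To compute FOLLOW(P), find every occurrence of P on a right-hand side N → α P β: add FIRST(β) \ {ε}, and if β is empty or nullable also add FOLLOW(N). Iterate to a fixed point.

In D → P a: P is followed by a, add FIRST(a) \ {ε} = { 'a' }

Taking the union: FOLLOW(P) = { 'a' }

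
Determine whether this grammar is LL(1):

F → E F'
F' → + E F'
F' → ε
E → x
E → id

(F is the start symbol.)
A grammar is LL(1) if for each non-terminal N with multiple productions, the predict sets of those productions are pairwise disjoint, where PREDICT(N → α) = (FIRST(α) \ {ε}) ∪ (FOLLOW(N) if α ⇒* ε).

Relevant sets:
  FOLLOW(F') = { $ }

For F':
  PREDICT(F' → '+' E F') = { '+' }
  PREDICT(F' → ε) = { $ }
For E:
  PREDICT(E → x) = { 'x' }
  PREDICT(E → id) = { 'id' }
F has a single production, so nothing to check there.

All predict sets are disjoint. The grammar IS LL(1).

Answer: Yes, the grammar is LL(1).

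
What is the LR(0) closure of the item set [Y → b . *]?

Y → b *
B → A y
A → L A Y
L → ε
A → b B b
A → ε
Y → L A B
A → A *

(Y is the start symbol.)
{ [Y → b . *] }

Start with: [Y → b . *]
The dot precedes the terminal '*', so nothing is added.

CLOSURE = { [Y → b . *] }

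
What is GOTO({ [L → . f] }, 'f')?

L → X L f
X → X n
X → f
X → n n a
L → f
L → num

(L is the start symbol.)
GOTO(I, 'f') = CLOSURE({ [A → αX.β] : [A → α.Xβ] ∈ I, X = 'f' })

Items with dot before 'f', with the dot advanced:
  [L → . f] → [L → f .]
Closure adds nothing (no advanced item has the dot before a non-terminal).

GOTO = { [L → f .] }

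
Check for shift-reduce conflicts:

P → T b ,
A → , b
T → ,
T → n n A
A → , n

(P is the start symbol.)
A shift-reduce conflict occurs when an LR(0) state has both:
  - a complete (reduce) item [A → α .] (dot at the end), and
  - a shift item [B → β . c γ] (dot before a terminal).

Augment with P' → P and build the canonical LR(0) collection (I0 = CLOSURE({[P' → . P]}), then GOTO on every symbol after a dot until no new states appear). It has 12 states:
  I0: { [P → . T b ,], [P' → . P], [T → . ,], [T → . n n A] }  — shift
  I1: { [T → , .] }  — reduce
  I2: { [P' → P .] }  — accept
  I3: { [P → T . b ,] }  — shift
  I4: { [T → n . n A] }  — shift
  I5: { [A → . , b], [A → . , n], [T → n n . A] }  — shift
  I6: { [A → , . b], [A → , . n] }  — shift
  I7: { [T → n n A .] }  — reduce
  I8: { [A → , b .] }  — reduce
  I9: { [A → , n .] }  — reduce
  I10: { [P → T b . ,] }  — shift
  I11: { [P → T b , .] }  — reduce

No state contains both a complete item and a shift item.

Answer: No shift-reduce conflicts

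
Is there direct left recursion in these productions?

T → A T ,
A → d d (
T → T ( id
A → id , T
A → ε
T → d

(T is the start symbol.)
Yes, T is left-recursive

T → A T ,: starts with A
A → d d (: starts with d
T → T ( id: LEFT RECURSIVE (starts with T)
A → id , T: starts with id
A → ε: starts with ε
T → d: starts with d

The grammar has direct left recursion on: T.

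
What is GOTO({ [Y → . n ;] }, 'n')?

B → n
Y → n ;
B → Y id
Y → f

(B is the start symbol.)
GOTO(I, 'n') = CLOSURE({ [A → αX.β] : [A → α.Xβ] ∈ I, X = 'n' })

Items with dot before 'n', with the dot advanced:
  [Y → . n ;] → [Y → n . ;]
Closure adds nothing (no advanced item has the dot before a non-terminal).

GOTO = { [Y → n . ;] }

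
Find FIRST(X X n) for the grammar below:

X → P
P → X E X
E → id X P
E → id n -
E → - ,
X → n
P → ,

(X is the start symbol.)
{ ',', 'n' }

FIRST sets of the non-terminals involved (from the grammar, by fixed-point iteration):
  FIRST(X) = { ',', 'n' }

To compute FIRST(X X n), process the symbols left to right:
Symbol X is a non-terminal. Add FIRST(X) \ {ε} = { ',', 'n' }
X is not nullable (ε ∉ FIRST(X)), so stop here.
FIRST(X X n) = { ',', 'n' }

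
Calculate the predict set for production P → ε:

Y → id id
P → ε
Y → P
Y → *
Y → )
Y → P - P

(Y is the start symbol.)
{ $, '-' }

PREDICT(P → ε) = (FIRST(RHS) \ {ε}) ∪ (FOLLOW(P) if ε ∈ FIRST(RHS), i.e. RHS ⇒* ε)
The right-hand side is ε (FIRST(ε) = { ε }), so the predict set is FOLLOW(P) = { $, '-' }
PREDICT(P → ε) = { $, '-' }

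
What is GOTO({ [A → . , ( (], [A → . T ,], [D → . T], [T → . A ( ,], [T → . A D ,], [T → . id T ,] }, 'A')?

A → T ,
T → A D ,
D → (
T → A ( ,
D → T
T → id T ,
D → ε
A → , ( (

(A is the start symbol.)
{ [A → . , ( (], [A → . T ,], [D → . (], [D → . T], [D → .], [T → . A ( ,], [T → . A D ,], [T → . id T ,], [T → A . ( ,], [T → A . D ,] }

GOTO(I, 'A') = CLOSURE({ [A → αX.β] : [A → α.Xβ] ∈ I, X = 'A' })

Items with dot before 'A', with the dot advanced:
  [T → . A ( ,] → [T → A . ( ,]
  [T → . A D ,] → [T → A . D ,]
Closure of the advanced items:
  [T → A . D ,] has the dot before D: add [D → . (], [D → . T], [D → .]
  [D → . T] has the dot before T: add [T → . A D ,], [T → . A ( ,], [T → . id T ,]
  [T → . A D ,] has the dot before A: add [A → . T ,], [A → . , ( (]

GOTO = { [A → . , ( (], [A → . T ,], [D → . (], [D → . T], [D → .], [T → . A ( ,], [T → . A D ,], [T → . id T ,], [T → A . ( ,], [T → A . D ,] }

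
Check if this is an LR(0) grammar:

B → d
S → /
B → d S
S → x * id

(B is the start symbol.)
No. Shift-reduce conflict between [B → d .] and [S → . /]

A grammar is LR(0) if no state in the canonical LR(0) collection has:
  - both a shift item (dot before a terminal) and a complete item (shift-reduce conflict), or
  - two or more complete items (reduce-reduce conflict; the accept item [B' → B .] counts as a complete item here).

Augment with B' → B and build the canonical LR(0) collection (I0 = CLOSURE({[B' → . B]}), then GOTO on every symbol after a dot until no new states appear). It has 8 states:
  I0: { [B → . d S], [B → . d], [B' → . B] }  — shift
  I1: { [B' → B .] }  — accept
  I2: { [B → d . S], [B → d .], [S → . /], [S → . x * id] }  — shift, reduce
  I3: { [S → / .] }  — reduce
  I4: { [B → d S .] }  — reduce
  I5: { [S → x . * id] }  — shift
  I6: { [S → x * . id] }  — shift
  I7: { [S → x * id .] }  — reduce

Conflict in state I2:
  Shift-reduce conflict between [B → d .] and [S → . /]
So the grammar is NOT LR(0).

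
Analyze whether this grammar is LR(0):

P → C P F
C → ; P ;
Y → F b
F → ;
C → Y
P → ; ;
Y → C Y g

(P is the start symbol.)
No. Shift-reduce conflict between [F → ; .] and [C → . ; P ;]

Augment with P' → P and build the canonical LR(0) collection (I0 = CLOSURE({[P' → . P]}), then GOTO on every symbol after a dot until no new states appear). It has 15 states:
  I0: { [C → . ; P ;], [C → . Y], [F → . ;], [P → . ; ;], [P → . C P F], [P' → . P], [Y → . C Y g], [Y → . F b] }  — shift
  I1: { [C → . ; P ;], [C → . Y], [C → ; . P ;], [F → . ;], [F → ; .], [P → . ; ;], [P → . C P F], [P → ; . ;], [Y → . C Y g], [Y → . F b] }  — shift, reduce
  I2: { [C → . ; P ;], [C → . Y], [F → . ;], [P → . ; ;], [P → . C P F], [P → C . P F], [Y → . C Y g], [Y → . F b], [Y → C . Y g] }  — shift
  I3: { [Y → F . b] }  — shift
  I4: { [P' → P .] }  — accept
  I5: { [C → Y .] }  — reduce
  I6: { [Y → F b .] }  — reduce
  I7: { [F → . ;], [P → C P . F] }  — shift
  I8: { [C → Y .], [Y → C Y . g] }  — shift, reduce
  I9: { [Y → C Y g .] }  — reduce
  I10: { [F → ; .] }  — reduce
  I11: { [P → C P F .] }  — reduce
  I12: { [C → . ; P ;], [C → . Y], [C → ; . P ;], [F → . ;], [F → ; .], [P → . ; ;], [P → . C P F], [P → ; . ;], [P → ; ; .], [Y → . C Y g], [Y → . F b] }  — shift, 2 reduces
  I13: { [C → ; P . ;] }  — shift
  I14: { [C → ; P ; .] }  — reduce

Conflict in state I1:
  Shift-reduce conflict between [F → ; .] and [C → . ; P ;]
So the grammar is NOT LR(0).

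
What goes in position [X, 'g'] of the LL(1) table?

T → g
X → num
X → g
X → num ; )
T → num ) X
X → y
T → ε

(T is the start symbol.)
X → g

To find M[X, 'g'], we find productions for X where 'g' is in the predict set (PREDICT(N → α) = (FIRST(α) \ {ε}) ∪ (FOLLOW(N) if α ⇒* ε)).

X → num: PREDICT = { 'num' }
X → g: PREDICT = { 'g' }
  'g' is in predict set, so this production goes in M[X, 'g']
X → num ; ): PREDICT = { 'num' }
X → y: PREDICT = { 'y' }

M[X, 'g'] = X → g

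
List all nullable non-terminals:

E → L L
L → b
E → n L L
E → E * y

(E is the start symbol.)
There are no ε-productions, so no non-terminal can derive ε.
No non-terminals are nullable.

Answer: None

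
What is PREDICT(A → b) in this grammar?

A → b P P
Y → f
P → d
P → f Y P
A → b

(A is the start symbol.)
{ 'b' }

PREDICT(A → b) = (FIRST(RHS) \ {ε}) ∪ (FOLLOW(A) if ε ∈ FIRST(RHS), i.e. RHS ⇒* ε)
FIRST(b) = { 'b' }
ε ∉ FIRST(b), so FOLLOW(A) is not added.
PREDICT(A → b) = { 'b' }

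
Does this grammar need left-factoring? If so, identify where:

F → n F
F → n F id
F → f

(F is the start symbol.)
Left-factoring is needed when two productions for the same non-terminal
share a common prefix on the right-hand side.

Productions for F:
  F → n F
  F → n F id
  F → f

Found common prefix 'n F' in productions for F

Answer: Yes, F has productions with common prefix 'n F'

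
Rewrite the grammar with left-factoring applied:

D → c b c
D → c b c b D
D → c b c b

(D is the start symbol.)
Left-factoring transforms A → αβ₁ | αβ₂ into A → αA' and A' → β₁ | β₂
(α is the longest common prefix among the alternatives). Repeat until
no nonterminal has two alternatives with a common prefix.

Round 1: D has alternatives sharing prefix 'c b c'. Introduce D': D → c b c D'
  Add: D' → ε
  Add: D' → b D
  Add: D' → b

Round 2: D' has alternatives sharing prefix 'b'. Introduce D'': D' → b D''
  Add: D'' → D
  Add: D'' → ε

No remaining common prefixes — done.

Resulting grammar:
D → c b c D'
D' → ε
D' → b D''
D'' → D
D'' → ε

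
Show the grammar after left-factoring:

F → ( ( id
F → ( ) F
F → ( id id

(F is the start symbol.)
F → ( F'
F' → ( id
F' → ) F
F' → id id

Left-factoring transforms A → αβ₁ | αβ₂ into A → αA' and A' → β₁ | β₂
(α is the longest common prefix among the alternatives). Repeat until
no nonterminal has two alternatives with a common prefix.

Round 1: F has alternatives sharing prefix '('. Introduce F': F → ( F'
  Add: F' → ( id
  Add: F' → ) F
  Add: F' → id id

No remaining common prefixes — done.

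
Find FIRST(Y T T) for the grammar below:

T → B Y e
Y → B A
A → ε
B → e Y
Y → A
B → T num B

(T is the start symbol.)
FIRST sets of the non-terminals involved (from the grammar, by fixed-point iteration):
  FIRST(Y) = { 'e', ε }
  FIRST(T) = { 'e' }

To compute FIRST(Y T T), process the symbols left to right:
Symbol Y is a non-terminal. Add FIRST(Y) \ {ε} = { 'e' }
Y is nullable (ε ∈ FIRST(Y)), continue to the next symbol.
Symbol T is a non-terminal. Add FIRST(T) \ {ε} = { 'e' }
T is not nullable (ε ∉ FIRST(T)), so stop here.
FIRST(Y T T) = { 'e' }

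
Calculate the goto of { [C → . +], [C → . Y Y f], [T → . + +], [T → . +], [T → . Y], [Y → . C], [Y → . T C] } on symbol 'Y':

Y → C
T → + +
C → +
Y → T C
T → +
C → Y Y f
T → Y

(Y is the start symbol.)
{ [C → . +], [C → . Y Y f], [C → Y . Y f], [T → . + +], [T → . +], [T → . Y], [T → Y .], [Y → . C], [Y → . T C] }

GOTO(I, 'Y') = CLOSURE({ [A → αX.β] : [A → α.Xβ] ∈ I, X = 'Y' })

Items with dot before 'Y', with the dot advanced:
  [C → . Y Y f] → [C → Y . Y f]
  [T → . Y] → [T → Y .]
Closure of the advanced items:
  [C → Y . Y f] has the dot before Y: add [Y → . C], [Y → . T C]
  [Y → . C] has the dot before C: add [C → . +], [C → . Y Y f]
  [Y → . T C] has the dot before T: add [T → . + +], [T → . +], [T → . Y]

GOTO = { [C → . +], [C → . Y Y f], [C → Y . Y f], [T → . + +], [T → . +], [T → . Y], [T → Y .], [Y → . C], [Y → . T C] }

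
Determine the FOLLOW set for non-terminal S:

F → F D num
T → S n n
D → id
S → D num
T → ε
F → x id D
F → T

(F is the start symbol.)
In T → S n n: S is followed by n n, add FIRST(n n) \ {ε} = { 'n' }

Taking the union: FOLLOW(S) = { 'n' }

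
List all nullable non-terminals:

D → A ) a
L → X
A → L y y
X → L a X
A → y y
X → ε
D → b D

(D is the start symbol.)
A non-terminal is nullable if it can derive ε (the empty string): either it has an ε-production, or it has a production whose right-hand side consists entirely of nullable non-terminals.

ε-productions: X → ε
So X is immediately nullable.
L → X: every symbol on the right is nullable, so L is nullable too.
No further non-terminal can be added: every production for the remaining non-terminals contains a terminal or a non-nullable non-terminal.
Nullable = { 'L', 'X' }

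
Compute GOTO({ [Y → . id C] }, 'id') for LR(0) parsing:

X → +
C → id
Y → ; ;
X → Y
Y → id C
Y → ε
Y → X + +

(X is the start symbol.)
GOTO(I, 'id') = CLOSURE({ [A → αX.β] : [A → α.Xβ] ∈ I, X = 'id' })

Items with dot before 'id', with the dot advanced:
  [Y → . id C] → [Y → id . C]
Closure of the advanced items:
  [Y → id . C] has the dot before C: add [C → . id]

GOTO = { [C → . id], [Y → id . C] }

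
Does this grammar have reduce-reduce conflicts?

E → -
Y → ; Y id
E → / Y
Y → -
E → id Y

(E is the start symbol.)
Augment with E' → E and build the canonical LR(0) collection (I0 = CLOSURE({[E' → . E]}), then GOTO on every symbol after a dot until no new states appear). It has 11 states:
  I0: { [E → . -], [E → . / Y], [E → . id Y], [E' → . E] }  — shift
  I1: { [E → - .] }  — reduce
  I2: { [E → / . Y], [Y → . -], [Y → . ; Y id] }  — shift
  I3: { [E' → E .] }  — accept
  I4: { [E → id . Y], [Y → . -], [Y → . ; Y id] }  — shift
  I5: { [Y → - .] }  — reduce
  I6: { [Y → . -], [Y → . ; Y id], [Y → ; . Y id] }  — shift
  I7: { [E → id Y .] }  — reduce
  I8: { [Y → ; Y . id] }  — shift
  I9: { [Y → ; Y id .] }  — reduce
  I10: { [E → / Y .] }  — reduce

No state contains more than one complete item.

Answer: No reduce-reduce conflicts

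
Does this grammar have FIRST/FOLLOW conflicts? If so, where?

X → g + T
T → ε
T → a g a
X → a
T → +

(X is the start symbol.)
No FIRST/FOLLOW conflicts.

Nullable non-terminals: T.

T: nullable alternative(s) T → ε; FOLLOW(T) = { $ }
  T → ε: FIRST \ {ε} = { } — this is the only nullable alternative, skip
  T → a g a: FIRST \ {ε} = { 'a' } — disjoint from FOLLOW(T)
  T → +: FIRST \ {ε} = { '+' } — disjoint from FOLLOW(T)

X has no nullable alternative, so no FIRST/FOLLOW check is needed there.

No FIRST/FOLLOW conflicts found.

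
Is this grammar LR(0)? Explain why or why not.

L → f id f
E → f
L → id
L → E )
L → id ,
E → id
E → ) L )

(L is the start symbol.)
A grammar is LR(0) if no state in the canonical LR(0) collection has:
  - both a shift item (dot before a terminal) and a complete item (shift-reduce conflict), or
  - two or more complete items (reduce-reduce conflict; the accept item [L' → L .] counts as a complete item here).

Augment with L' → L and build the canonical LR(0) collection (I0 = CLOSURE({[L' → . L]}), then GOTO on every symbol after a dot until no new states appear). It has 12 states:
  I0: { [E → . ) L )], [E → . f], [E → . id], [L → . E )], [L → . f id f], [L → . id ,], [L → . id], [L' → . L] }  — shift
  I1: { [E → ) . L )], [E → . ) L )], [E → . f], [E → . id], [L → . E )], [L → . f id f], [L → . id ,], [L → . id] }  — shift
  I2: { [L → E . )] }  — shift
  I3: { [L' → L .] }  — accept
  I4: { [E → f .], [L → f . id f] }  — shift, reduce
  I5: { [E → id .], [L → id . ,], [L → id .] }  — shift, 2 reduces
  I6: { [L → id , .] }  — reduce
  I7: { [L → f id . f] }  — shift
  I8: { [L → f id f .] }  — reduce
  I9: { [L → E ) .] }  — reduce
  I10: { [E → ) L . )] }  — shift
  I11: { [E → ) L ) .] }  — reduce

Conflict in state I4:
  Shift-reduce conflict between [E → f .] and [L → f . id f]
So the grammar is NOT LR(0).

Answer: No. Shift-reduce conflict between [E → f .] and [L → f . id f]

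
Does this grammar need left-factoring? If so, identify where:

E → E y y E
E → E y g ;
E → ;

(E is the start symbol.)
Left-factoring is needed when two productions for the same non-terminal
share a common prefix on the right-hand side.

Productions for E:
  E → E y y E
  E → E y g ;
  E → ;

Found common prefix 'E y' in productions for E

Answer: Yes, E has productions with common prefix 'E y'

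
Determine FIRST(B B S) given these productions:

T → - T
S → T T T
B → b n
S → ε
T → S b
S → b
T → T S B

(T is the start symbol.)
FIRST sets of the non-terminals involved (from the grammar, by fixed-point iteration):
  FIRST(B) = { 'b' }

To compute FIRST(B B S), process the symbols left to right:
Symbol B is a non-terminal. Add FIRST(B) \ {ε} = { 'b' }
B is not nullable (ε ∉ FIRST(B)), so stop here.
FIRST(B B S) = { 'b' }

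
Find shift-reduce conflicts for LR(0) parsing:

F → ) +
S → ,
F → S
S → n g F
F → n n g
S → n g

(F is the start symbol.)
Yes — I6: [S → n g .] vs [F → . ) +]

Augment with F' → F and build the canonical LR(0) collection (I0 = CLOSURE({[F' → . F]}), then GOTO on every symbol after a dot until no new states appear). It has 11 states:
  I0: { [F → . ) +], [F → . S], [F → . n n g], [F' → . F], [S → . ,], [S → . n g F], [S → . n g] }  — shift
  I1: { [F → ) . +] }  — shift
  I2: { [S → , .] }  — reduce
  I3: { [F' → F .] }  — accept
  I4: { [F → S .] }  — reduce
  I5: { [F → n . n g], [S → n . g F], [S → n . g] }  — shift
  I6: { [F → . ) +], [F → . S], [F → . n n g], [S → . ,], [S → . n g F], [S → . n g], [S → n g . F], [S → n g .] }  — shift, reduce
  I7: { [F → n n . g] }  — shift
  I8: { [F → n n g .] }  — reduce
  I9: { [S → n g F .] }  — reduce
  I10: { [F → ) + .] }  — reduce

I6 contains reduce item [S → n g .] and shift items [F → . ) +], [F → . n n g], [S → . ,], [S → . n g], [S → . n g F] — shift-reduce conflict.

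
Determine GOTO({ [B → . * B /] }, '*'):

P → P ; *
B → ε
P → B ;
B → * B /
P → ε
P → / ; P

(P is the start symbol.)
GOTO(I, '*') = CLOSURE({ [A → αX.β] : [A → α.Xβ] ∈ I, X = '*' })

Items with dot before '*', with the dot advanced:
  [B → . * B /] → [B → * . B /]
Closure of the advanced items:
  [B → * . B /] has the dot before B: add [B → .], [B → . * B /]

GOTO = { [B → * . B /], [B → . * B /], [B → .] }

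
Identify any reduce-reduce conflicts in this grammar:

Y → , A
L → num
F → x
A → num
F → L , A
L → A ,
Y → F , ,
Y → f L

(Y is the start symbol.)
Augment with Y' → Y and build the canonical LR(0) collection (I0 = CLOSURE({[Y' → . Y]}), then GOTO on every symbol after a dot until no new states appear). It has 17 states:
  I0: { [A → . num], [F → . L , A], [F → . x], [L → . A ,], [L → . num], [Y → . , A], [Y → . F , ,], [Y → . f L], [Y' → . Y] }  — shift
  I1: { [A → . num], [Y → , . A] }  — shift
  I2: { [L → A . ,] }  — shift
  I3: { [Y → F . , ,] }  — shift
  I4: { [F → L . , A] }  — shift
  I5: { [Y' → Y .] }  — accept
  I6: { [A → . num], [L → . A ,], [L → . num], [Y → f . L] }  — shift
  I7: { [A → num .], [L → num .] }  — 2 reduces
  I8: { [F → x .] }  — reduce
  I9: { [Y → f L .] }  — reduce
  I10: { [A → . num], [F → L , . A] }  — shift
  I11: { [F → L , A .] }  — reduce
  I12: { [A → num .] }  — reduce
  I13: { [Y → F , . ,] }  — shift
  I14: { [Y → F , , .] }  — reduce
  I15: { [L → A , .] }  — reduce
  I16: { [Y → , A .] }  — reduce

I7 contains complete items [A → num .], [L → num .] — reduce-reduce conflict.

Answer: Yes — I7: [A → num .] vs [L → num .]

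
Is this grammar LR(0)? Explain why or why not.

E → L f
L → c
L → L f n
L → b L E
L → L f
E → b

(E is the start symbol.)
A grammar is LR(0) if no state in the canonical LR(0) collection has:
  - both a shift item (dot before a terminal) and a complete item (shift-reduce conflict), or
  - two or more complete items (reduce-reduce conflict; the accept item [E' → E .] counts as a complete item here).

Augment with E' → E and build the canonical LR(0) collection (I0 = CLOSURE({[E' → . E]}), then GOTO on every symbol after a dot until no new states appear). It has 11 states:
  I0: { [E → . L f], [E → . b], [E' → . E], [L → . L f n], [L → . L f], [L → . b L E], [L → . c] }  — shift
  I1: { [E' → E .] }  — accept
  I2: { [E → L . f], [L → L . f n], [L → L . f] }  — shift
  I3: { [E → b .], [L → . L f n], [L → . L f], [L → . b L E], [L → . c], [L → b . L E] }  — shift, reduce
  I4: { [L → c .] }  — reduce
  I5: { [E → . L f], [E → . b], [L → . L f n], [L → . L f], [L → . b L E], [L → . c], [L → L . f n], [L → L . f], [L → b L . E] }  — shift
  I6: { [L → . L f n], [L → . L f], [L → . b L E], [L → . c], [L → b . L E] }  — shift
  I7: { [L → b L E .] }  — reduce
  I8: { [L → L f . n], [L → L f .] }  — shift, reduce
  I9: { [L → L f n .] }  — reduce
  I10: { [E → L f .], [L → L f . n], [L → L f .] }  — shift, 2 reduces

Conflict in state I3:
  Shift-reduce conflict between [E → b .] and [L → . b L E]
So the grammar is NOT LR(0).

Answer: No. Shift-reduce conflict between [E → b .] and [L → . b L E]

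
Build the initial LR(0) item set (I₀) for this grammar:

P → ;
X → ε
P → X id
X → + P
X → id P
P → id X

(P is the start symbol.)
First, augment the grammar with P' → P
I₀ = CLOSURE({ [P' → . P] }):
  [P' → . P] has the dot before P: add [P → . ;], [P → . X id], [P → . id X]
  [P → . X id] has the dot before X: add [X → .], [X → . + P], [X → . id P]
No further items can be added.

I₀ = { [P → . ;], [P → . X id], [P → . id X], [P' → . P], [X → . + P], [X → . id P], [X → .] }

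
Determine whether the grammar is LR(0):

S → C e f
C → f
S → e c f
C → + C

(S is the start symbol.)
Yes, the grammar is LR(0)

Augment with S' → S and build the canonical LR(0) collection (I0 = CLOSURE({[S' → . S]}), then GOTO on every symbol after a dot until no new states appear). It has 11 states:
  I0: { [C → . + C], [C → . f], [S → . C e f], [S → . e c f], [S' → . S] }  — shift
  I1: { [C → + . C], [C → . + C], [C → . f] }  — shift
  I2: { [S → C . e f] }  — shift
  I3: { [S' → S .] }  — accept
  I4: { [S → e . c f] }  — shift
  I5: { [C → f .] }  — reduce
  I6: { [S → e c . f] }  — shift
  I7: { [S → e c f .] }  — reduce
  I8: { [S → C e . f] }  — shift
  I9: { [S → C e f .] }  — reduce
  I10: { [C → + C .] }  — reduce

Every state is either a pure shift/goto state or contains exactly one complete item and nothing to shift — no conflicts. The grammar is LR(0).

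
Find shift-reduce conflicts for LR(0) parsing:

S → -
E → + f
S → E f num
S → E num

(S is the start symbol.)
A shift-reduce conflict occurs when an LR(0) state has both:
  - a complete (reduce) item [A → α .] (dot at the end), and
  - a shift item [B → β . c γ] (dot before a terminal).

Augment with S' → S and build the canonical LR(0) collection (I0 = CLOSURE({[S' → . S]}), then GOTO on every symbol after a dot until no new states appear). It has 9 states:
  I0: { [E → . + f], [S → . -], [S → . E f num], [S → . E num], [S' → . S] }  — shift
  I1: { [E → + . f] }  — shift
  I2: { [S → - .] }  — reduce
  I3: { [S → E . f num], [S → E . num] }  — shift
  I4: { [S' → S .] }  — accept
  I5: { [S → E f . num] }  — shift
  I6: { [S → E num .] }  — reduce
  I7: { [S → E f num .] }  — reduce
  I8: { [E → + f .] }  — reduce

No state contains both a complete item and a shift item.

Answer: No shift-reduce conflicts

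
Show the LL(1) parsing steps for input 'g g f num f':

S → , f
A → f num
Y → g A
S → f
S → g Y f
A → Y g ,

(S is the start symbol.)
LL(1) parsing maintains a stack (initially the start symbol over $) and the input. At each step: if the stack top is a terminal, match it against the current input token; if it is a non-terminal N, replace it with the RHS of M[N, lookahead] (the unique production whose predict set contains the lookahead).

Stack is shown with the top on the left.

Stack      Input          Action
--------------------------------
S $        g g f num f $  output S → g Y f
g Y f $    g g f num f $  match 'g'
Y f $      g f num f $    output Y → g A
g A f $    g f num f $    match 'g'
A f $      f num f $      output A → f num
f num f $  f num f $      match 'f'
num f $    num f $        match 'num'
f $        f $            match 'f'
$          $              accept

The string is accepted.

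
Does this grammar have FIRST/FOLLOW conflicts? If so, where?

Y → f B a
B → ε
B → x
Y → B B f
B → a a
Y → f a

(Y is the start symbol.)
Nullable non-terminals: B.

B: nullable alternative(s) B → ε; FOLLOW(B) = { 'a', 'f', 'x' }
  B → ε: FIRST \ {ε} = { } — this is the only nullable alternative, skip
  B → x: FIRST \ {ε} = { 'x' } — overlaps FOLLOW(B) on { 'x' }: CONFLICT
  B → a a: FIRST \ {ε} = { 'a' } — overlaps FOLLOW(B) on { 'a' }: CONFLICT

Y has no nullable alternative, so no FIRST/FOLLOW check is needed there.

So the grammar has 2 FIRST/FOLLOW conflicts (marked CONFLICT above).

Answer: Yes. B → x with FOLLOW(B) on { 'x' }; B → a a with FOLLOW(B) on { 'a' }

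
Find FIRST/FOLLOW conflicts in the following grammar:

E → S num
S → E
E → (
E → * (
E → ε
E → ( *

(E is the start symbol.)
Yes. E → S num with FOLLOW(E) on { 'num' }

A FIRST/FOLLOW conflict occurs when a non-terminal N has a nullable alternative N → β (β ⇒* ε) and another alternative N → α with FIRST(α) ∩ FOLLOW(N) ≠ ∅: on such a lookahead the parser cannot decide between expanding α and letting N vanish via β.

Nullable non-terminals: E, S.
FIRST sets used below: FIRST(S) = { '(', '*', 'num', ε }

E: nullable alternative(s) E → ε; FOLLOW(E) = { $, 'num' }
  E → S num: FIRST \ {ε} = { '(', '*', 'num' } — overlaps FOLLOW(E) on { 'num' }: CONFLICT
  E → (: FIRST \ {ε} = { '(' } — disjoint from FOLLOW(E)
  E → * (: FIRST \ {ε} = { '*' } — disjoint from FOLLOW(E)
  E → ε: FIRST \ {ε} = { } — this is the only nullable alternative, skip
  E → ( *: FIRST \ {ε} = { '(' } — disjoint from FOLLOW(E)
S has a nullable alternative but only one production, so nothing to check.

So the grammar has 1 FIRST/FOLLOW conflict (marked CONFLICT above).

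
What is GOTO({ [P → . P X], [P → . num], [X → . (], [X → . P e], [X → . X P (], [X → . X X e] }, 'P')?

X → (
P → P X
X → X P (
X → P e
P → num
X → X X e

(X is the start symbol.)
GOTO(I, 'P') = CLOSURE({ [A → αX.β] : [A → α.Xβ] ∈ I, X = 'P' })

Items with dot before 'P', with the dot advanced:
  [P → . P X] → [P → P . X]
  [X → . P e] → [X → P . e]
Closure of the advanced items:
  [P → P . X] has the dot before X: add [X → . (], [X → . X P (], [X → . P e], [X → . X X e]
  [X → . P e] has the dot before P: add [P → . P X], [P → . num]

GOTO = { [P → . P X], [P → . num], [P → P . X], [X → . (], [X → . P e], [X → . X P (], [X → . X X e], [X → P . e] }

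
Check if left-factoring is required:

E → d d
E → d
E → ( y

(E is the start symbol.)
Left-factoring is needed when two productions for the same non-terminal
share a common prefix on the right-hand side.

Productions for E:
  E → d d
  E → d
  E → ( y

Found common prefix 'd' in productions for E

Answer: Yes, E has productions with common prefix 'd'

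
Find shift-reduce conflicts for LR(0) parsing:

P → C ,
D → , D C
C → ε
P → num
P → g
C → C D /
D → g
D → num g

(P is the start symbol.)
Yes — I0: [C → .] vs [P → . g]; I5: [P → C , .] vs [D → . , D C]; I13: [D → , D C .] vs [D → . , D C]

Augment with P' → P and build the canonical LR(0) collection (I0 = CLOSURE({[P' → . P]}), then GOTO on every symbol after a dot until no new states appear). It has 14 states:
  I0: { [C → . C D /], [C → .], [P → . C ,], [P → . g], [P → . num], [P' → . P] }  — shift, reduce
  I1: { [C → C . D /], [D → . , D C], [D → . g], [D → . num g], [P → C . ,] }  — shift
  I2: { [P' → P .] }  — accept
  I3: { [P → g .] }  — reduce
  I4: { [P → num .] }  — reduce
  I5: { [D → , . D C], [D → . , D C], [D → . g], [D → . num g], [P → C , .] }  — shift, reduce
  I6: { [C → C D . /] }  — shift
  I7: { [D → g .] }  — reduce
  I8: { [D → num . g] }  — shift
  I9: { [D → num g .] }  — reduce
  I10: { [C → C D / .] }  — reduce
  I11: { [D → , . D C], [D → . , D C], [D → . g], [D → . num g] }  — shift
  I12: { [C → . C D /], [C → .], [D → , D . C] }  — reduce
  I13: { [C → C . D /], [D → , D C .], [D → . , D C], [D → . g], [D → . num g] }  — shift, reduce

I0 contains reduce item [C → .] and shift items [P → . g], [P → . num] — shift-reduce conflict.
I5 contains reduce item [P → C , .] and shift items [D → . , D C], [D → . g], [D → . num g] — shift-reduce conflict.
I13 contains reduce item [D → , D C .] and shift items [D → . , D C], [D → . g], [D → . num g] — shift-reduce conflict.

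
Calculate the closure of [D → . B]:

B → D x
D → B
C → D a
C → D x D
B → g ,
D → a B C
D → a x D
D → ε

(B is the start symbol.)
To compute CLOSURE, for each item [A → α.Bβ] where B is a non-terminal, add [B → .γ] for all productions B → γ; repeat for the newly added items until nothing changes.

Start with: [D → . B]
  [D → . B] has the dot before B: add [B → . D x], [B → . g ,]
  [B → . D x] has the dot before D: add [D → . a B C], [D → . a x D], [D → .]
No further items can be added.

CLOSURE = { [B → . D x], [B → . g ,], [D → . B], [D → . a B C], [D → . a x D], [D → .] }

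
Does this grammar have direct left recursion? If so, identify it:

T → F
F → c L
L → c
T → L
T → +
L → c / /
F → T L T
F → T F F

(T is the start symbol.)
No direct left recursion

T → F: starts with F
F → c L: starts with c
L → c: starts with c
T → L: starts with L
T → +: starts with '+'
L → c / /: starts with c
F → T L T: starts with T
F → T F F: starts with T

No direct left recursion found.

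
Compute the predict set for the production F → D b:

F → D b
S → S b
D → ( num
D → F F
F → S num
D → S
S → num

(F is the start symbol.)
PREDICT(F → D b) = (FIRST(RHS) \ {ε}) ∪ (FOLLOW(F) if ε ∈ FIRST(RHS), i.e. RHS ⇒* ε)
FIRST(D) = { '(', 'num' }
FIRST(D b) = { '(', 'num' }
ε ∉ FIRST(D b), so FOLLOW(F) is not added.
PREDICT(F → D b) = { '(', 'num' }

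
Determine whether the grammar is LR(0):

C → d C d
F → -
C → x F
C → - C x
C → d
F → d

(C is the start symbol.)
A grammar is LR(0) if no state in the canonical LR(0) collection has:
  - both a shift item (dot before a terminal) and a complete item (shift-reduce conflict), or
  - two or more complete items (reduce-reduce conflict; the accept item [C' → C .] counts as a complete item here).

Augment with C' → C and build the canonical LR(0) collection (I0 = CLOSURE({[C' → . C]}), then GOTO on every symbol after a dot until no new states appear). It has 12 states:
  I0: { [C → . - C x], [C → . d C d], [C → . d], [C → . x F], [C' → . C] }  — shift
  I1: { [C → - . C x], [C → . - C x], [C → . d C d], [C → . d], [C → . x F] }  — shift
  I2: { [C' → C .] }  — accept
  I3: { [C → . - C x], [C → . d C d], [C → . d], [C → . x F], [C → d . C d], [C → d .] }  — shift, reduce
  I4: { [C → x . F], [F → . -], [F → . d] }  — shift
  I5: { [F → - .] }  — reduce
  I6: { [C → x F .] }  — reduce
  I7: { [F → d .] }  — reduce
  I8: { [C → d C . d] }  — shift
  I9: { [C → d C d .] }  — reduce
  I10: { [C → - C . x] }  — shift
  I11: { [C → - C x .] }  — reduce

Conflict in state I3:
  Shift-reduce conflict between [C → d .] and [C → . - C x]
So the grammar is NOT LR(0).

Answer: No. Shift-reduce conflict between [C → d .] and [C → . - C x]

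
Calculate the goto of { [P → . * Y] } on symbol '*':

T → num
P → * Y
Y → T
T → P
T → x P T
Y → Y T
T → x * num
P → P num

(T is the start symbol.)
GOTO(I, '*') = CLOSURE({ [A → αX.β] : [A → α.Xβ] ∈ I, X = '*' })

Items with dot before '*', with the dot advanced:
  [P → . * Y] → [P → * . Y]
Closure of the advanced items:
  [P → * . Y] has the dot before Y: add [Y → . T], [Y → . Y T]
  [Y → . T] has the dot before T: add [T → . num], [T → . P], [T → . x P T], [T → . x * num]
  [T → . P] has the dot before P: add [P → . * Y], [P → . P num]

GOTO = { [P → * . Y], [P → . * Y], [P → . P num], [T → . P], [T → . num], [T → . x * num], [T → . x P T], [Y → . T], [Y → . Y T] }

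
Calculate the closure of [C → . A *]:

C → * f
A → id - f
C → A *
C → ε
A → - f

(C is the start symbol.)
To compute CLOSURE, for each item [A → α.Bβ] where B is a non-terminal, add [B → .γ] for all productions B → γ; repeat for the newly added items until nothing changes.

Start with: [C → . A *]
  [C → . A *] has the dot before A: add [A → . id - f], [A → . - f]
No further items can be added.

CLOSURE = { [A → . - f], [A → . id - f], [C → . A *] }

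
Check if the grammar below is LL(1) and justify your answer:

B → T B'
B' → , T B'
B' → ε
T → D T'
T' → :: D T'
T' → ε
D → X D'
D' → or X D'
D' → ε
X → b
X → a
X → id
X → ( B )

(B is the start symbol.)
Yes, the grammar is LL(1).

A grammar is LL(1) if for each non-terminal N with multiple productions, the predict sets of those productions are pairwise disjoint, where PREDICT(N → α) = (FIRST(α) \ {ε}) ∪ (FOLLOW(N) if α ⇒* ε).

Relevant sets:
  FOLLOW(B') = { $, ')' }
  FOLLOW(T') = { $, ')', ',' }
  FOLLOW(D') = { $, ')', ',', '::' }

For B':
  PREDICT(B' → ',' T B') = { ',' }
  PREDICT(B' → ε) = { $, ')' }
For T':
  PREDICT(T' → :: D T') = { '::' }
  PREDICT(T' → ε) = { $, ')', ',' }
For D':
  PREDICT(D' → or X D') = { 'or' }
  PREDICT(D' → ε) = { $, ')', ',', '::' }
For X:
  PREDICT(X → b) = { 'b' }
  PREDICT(X → a) = { 'a' }
  PREDICT(X → id) = { 'id' }
  PREDICT(X → '(' B ')') = { '(' }
B, T, D have a single production, so nothing to check there.

All predict sets are disjoint. The grammar IS LL(1).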